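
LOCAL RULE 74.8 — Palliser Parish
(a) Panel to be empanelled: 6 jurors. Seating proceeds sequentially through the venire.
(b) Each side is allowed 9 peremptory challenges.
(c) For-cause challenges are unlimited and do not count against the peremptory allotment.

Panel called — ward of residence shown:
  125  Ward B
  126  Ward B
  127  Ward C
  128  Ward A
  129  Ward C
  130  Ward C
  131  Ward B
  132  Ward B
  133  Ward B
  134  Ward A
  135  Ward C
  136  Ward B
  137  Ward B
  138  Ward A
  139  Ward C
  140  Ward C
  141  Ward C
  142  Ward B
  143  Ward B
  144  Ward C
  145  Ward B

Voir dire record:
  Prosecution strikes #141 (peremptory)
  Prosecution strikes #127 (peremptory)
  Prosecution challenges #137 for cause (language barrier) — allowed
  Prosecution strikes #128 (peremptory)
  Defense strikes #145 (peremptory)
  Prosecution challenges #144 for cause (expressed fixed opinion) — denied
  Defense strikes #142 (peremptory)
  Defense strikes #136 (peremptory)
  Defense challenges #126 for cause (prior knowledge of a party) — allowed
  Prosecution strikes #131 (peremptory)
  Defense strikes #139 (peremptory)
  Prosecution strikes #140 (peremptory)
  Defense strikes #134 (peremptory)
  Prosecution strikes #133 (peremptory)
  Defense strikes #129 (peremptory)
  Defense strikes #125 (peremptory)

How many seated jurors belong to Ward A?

1

Removed: #125, #126, #127, #128, #129, #131, #133, #134, #136, #137, #139, #140, #141, #142, #145.
Seated jurors 1–6: #130, #132, #135, #138, #143, #144.
Of those, in Ward A: #138 → 1.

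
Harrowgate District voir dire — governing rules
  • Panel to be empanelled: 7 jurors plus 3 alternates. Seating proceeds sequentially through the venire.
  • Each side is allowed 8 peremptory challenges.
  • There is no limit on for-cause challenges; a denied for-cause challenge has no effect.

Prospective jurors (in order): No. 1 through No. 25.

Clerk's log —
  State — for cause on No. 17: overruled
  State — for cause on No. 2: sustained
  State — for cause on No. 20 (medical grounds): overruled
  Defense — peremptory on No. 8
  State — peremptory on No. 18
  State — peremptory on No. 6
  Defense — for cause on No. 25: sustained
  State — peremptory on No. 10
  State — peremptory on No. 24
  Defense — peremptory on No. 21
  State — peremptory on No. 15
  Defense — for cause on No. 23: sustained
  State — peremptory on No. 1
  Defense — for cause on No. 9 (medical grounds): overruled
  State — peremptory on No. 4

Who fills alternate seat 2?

16

Removed: #1, #2, #4, #6, #8, #10, #15, #18, #21, #23, #24, #25. (#9, #17, #20 stay — for-cause denied.)
Seating in order: seats 1–7 → #3, #5, #7, #9, #11, #12, #13; alternates → #14, #16, #17.
So alternate 2 is #16.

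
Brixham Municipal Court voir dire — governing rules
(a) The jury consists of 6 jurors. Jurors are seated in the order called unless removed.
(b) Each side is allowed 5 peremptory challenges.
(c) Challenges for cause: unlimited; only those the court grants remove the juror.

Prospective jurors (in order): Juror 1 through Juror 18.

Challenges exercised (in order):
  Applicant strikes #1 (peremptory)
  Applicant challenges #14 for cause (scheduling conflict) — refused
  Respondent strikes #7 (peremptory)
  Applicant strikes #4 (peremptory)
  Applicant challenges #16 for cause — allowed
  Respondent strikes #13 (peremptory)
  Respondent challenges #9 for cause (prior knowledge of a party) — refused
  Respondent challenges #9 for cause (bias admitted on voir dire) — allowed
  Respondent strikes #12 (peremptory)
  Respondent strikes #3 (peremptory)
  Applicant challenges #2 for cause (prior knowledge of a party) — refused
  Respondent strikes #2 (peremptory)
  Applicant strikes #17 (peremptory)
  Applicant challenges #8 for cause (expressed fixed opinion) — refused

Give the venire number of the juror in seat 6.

14

Removed: #1, #2, #3, #4, #7, #9, #12, #13, #16, #17. (#8, #14 stay — for-cause denied.)
Seating in order: seats 1–6 → #5, #6, #8, #10, #11, #14.
So seat 6 is #14.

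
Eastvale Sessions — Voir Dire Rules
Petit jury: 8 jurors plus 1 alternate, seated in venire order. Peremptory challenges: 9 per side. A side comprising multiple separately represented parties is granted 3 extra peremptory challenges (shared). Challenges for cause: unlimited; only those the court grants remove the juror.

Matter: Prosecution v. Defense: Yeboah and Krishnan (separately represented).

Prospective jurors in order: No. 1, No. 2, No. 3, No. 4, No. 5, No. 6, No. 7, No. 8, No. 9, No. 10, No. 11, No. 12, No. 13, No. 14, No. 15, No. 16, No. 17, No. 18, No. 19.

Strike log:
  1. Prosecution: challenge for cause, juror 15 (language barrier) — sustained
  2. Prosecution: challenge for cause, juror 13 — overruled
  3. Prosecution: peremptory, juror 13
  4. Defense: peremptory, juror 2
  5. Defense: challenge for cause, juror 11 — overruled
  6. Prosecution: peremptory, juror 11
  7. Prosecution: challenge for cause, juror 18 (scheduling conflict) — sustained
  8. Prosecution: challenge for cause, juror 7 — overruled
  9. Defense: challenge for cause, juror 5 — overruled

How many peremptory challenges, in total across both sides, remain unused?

18

Prosecution allotment: 9. Defense allotment: 9 base + 3 multi-party = 12.
Prosecution peremptories used: #13, #11 — 2 (for-cause on #15, #13, #18, #7 don't count).
Defense peremptories used: #2 — 1 (for-cause on #11, #5 don't count).
Remaining: (9 − 2) + (12 − 1) = 18.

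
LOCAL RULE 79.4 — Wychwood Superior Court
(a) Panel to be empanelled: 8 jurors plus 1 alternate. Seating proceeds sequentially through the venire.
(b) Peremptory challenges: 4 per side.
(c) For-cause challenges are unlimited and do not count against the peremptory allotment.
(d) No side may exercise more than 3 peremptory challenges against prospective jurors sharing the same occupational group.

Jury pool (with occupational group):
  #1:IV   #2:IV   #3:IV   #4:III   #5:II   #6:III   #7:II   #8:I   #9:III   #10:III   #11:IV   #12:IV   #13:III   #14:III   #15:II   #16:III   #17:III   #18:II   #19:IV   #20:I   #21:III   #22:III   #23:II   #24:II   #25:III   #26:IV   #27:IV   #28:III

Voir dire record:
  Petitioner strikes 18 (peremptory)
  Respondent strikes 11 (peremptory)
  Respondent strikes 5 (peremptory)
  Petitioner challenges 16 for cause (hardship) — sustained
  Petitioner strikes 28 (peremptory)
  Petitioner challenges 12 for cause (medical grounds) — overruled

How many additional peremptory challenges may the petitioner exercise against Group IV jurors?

2

Petitioner peremptories so far: #18, #28 — 2 of 4 used, 2 left overall.
Against Group IV: none yet — per-group cap 3 leaves 3.
Binding limit: min(2, 3) = 2.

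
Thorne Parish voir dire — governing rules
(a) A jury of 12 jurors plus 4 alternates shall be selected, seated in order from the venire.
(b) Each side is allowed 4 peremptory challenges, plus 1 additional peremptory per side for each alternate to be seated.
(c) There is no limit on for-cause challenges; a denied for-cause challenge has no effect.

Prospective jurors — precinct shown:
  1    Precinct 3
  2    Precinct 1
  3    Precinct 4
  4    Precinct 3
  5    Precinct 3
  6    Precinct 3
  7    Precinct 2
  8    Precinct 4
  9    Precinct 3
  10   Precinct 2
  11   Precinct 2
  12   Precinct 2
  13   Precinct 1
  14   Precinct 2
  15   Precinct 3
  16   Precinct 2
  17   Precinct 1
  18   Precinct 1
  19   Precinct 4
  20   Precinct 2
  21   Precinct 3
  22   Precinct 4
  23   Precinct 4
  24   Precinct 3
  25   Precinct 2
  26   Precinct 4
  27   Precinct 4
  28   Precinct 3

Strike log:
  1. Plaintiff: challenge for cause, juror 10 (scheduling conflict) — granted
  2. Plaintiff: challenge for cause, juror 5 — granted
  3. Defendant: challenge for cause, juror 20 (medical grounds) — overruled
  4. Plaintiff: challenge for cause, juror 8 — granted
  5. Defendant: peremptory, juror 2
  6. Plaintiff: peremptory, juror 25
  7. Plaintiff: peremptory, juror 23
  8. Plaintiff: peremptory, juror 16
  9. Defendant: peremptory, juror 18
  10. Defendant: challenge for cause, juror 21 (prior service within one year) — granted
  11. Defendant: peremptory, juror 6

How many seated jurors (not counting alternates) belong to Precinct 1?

Removed: #2, #5, #6, #8, #10, #16, #18, #21, #23, #25.
Seated jurors 1–12: #1, #3, #4, #7, #9, #11, #12, #13, #14, #15, #17, #19 (alternates #20, #22, #24, #26 not counted).
Of those, in Precinct 1: #13, #17 → 2.

2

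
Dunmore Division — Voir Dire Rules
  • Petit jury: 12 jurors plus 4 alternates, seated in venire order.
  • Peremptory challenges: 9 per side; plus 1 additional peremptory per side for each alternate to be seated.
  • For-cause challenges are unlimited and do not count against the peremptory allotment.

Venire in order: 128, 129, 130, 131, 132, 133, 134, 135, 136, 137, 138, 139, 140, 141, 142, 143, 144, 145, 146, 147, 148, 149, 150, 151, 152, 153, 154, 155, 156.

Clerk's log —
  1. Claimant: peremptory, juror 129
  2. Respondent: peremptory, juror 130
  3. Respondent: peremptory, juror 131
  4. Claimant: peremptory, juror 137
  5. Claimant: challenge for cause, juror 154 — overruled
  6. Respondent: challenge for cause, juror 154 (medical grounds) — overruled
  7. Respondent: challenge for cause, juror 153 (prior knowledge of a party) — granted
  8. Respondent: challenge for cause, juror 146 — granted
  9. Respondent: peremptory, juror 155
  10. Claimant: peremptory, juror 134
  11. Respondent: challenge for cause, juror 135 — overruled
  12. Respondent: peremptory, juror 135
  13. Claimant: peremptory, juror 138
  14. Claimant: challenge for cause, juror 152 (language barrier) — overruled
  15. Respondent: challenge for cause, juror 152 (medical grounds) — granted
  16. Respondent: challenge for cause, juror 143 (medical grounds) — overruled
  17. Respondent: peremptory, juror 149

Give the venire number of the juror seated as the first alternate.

148

Removed: #129, #130, #131, #134, #135, #137, #138, #146, #149, #152, #153, #155. (#143, #154 stay — for-cause denied.)
Seating in order: seats 1–12 → #128, #132, #133, #136, #139, #140, #141, #142, #143, #144, #145, #147; alternates → #148, #150, #151, #154.
So alternate 1 is #148.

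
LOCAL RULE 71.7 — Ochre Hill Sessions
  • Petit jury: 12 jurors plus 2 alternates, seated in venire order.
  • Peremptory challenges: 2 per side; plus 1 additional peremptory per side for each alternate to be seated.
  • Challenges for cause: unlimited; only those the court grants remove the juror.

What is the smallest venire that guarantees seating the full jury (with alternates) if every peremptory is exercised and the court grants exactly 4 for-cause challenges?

Seats to fill: 12 + 2 alternates = 14.
Peremptories: 2 + 1×2 = 4 per side × 2 sides = 8.
For-cause removals: 4.
Minimum venire: 14 + 8 + 4 = 26.

26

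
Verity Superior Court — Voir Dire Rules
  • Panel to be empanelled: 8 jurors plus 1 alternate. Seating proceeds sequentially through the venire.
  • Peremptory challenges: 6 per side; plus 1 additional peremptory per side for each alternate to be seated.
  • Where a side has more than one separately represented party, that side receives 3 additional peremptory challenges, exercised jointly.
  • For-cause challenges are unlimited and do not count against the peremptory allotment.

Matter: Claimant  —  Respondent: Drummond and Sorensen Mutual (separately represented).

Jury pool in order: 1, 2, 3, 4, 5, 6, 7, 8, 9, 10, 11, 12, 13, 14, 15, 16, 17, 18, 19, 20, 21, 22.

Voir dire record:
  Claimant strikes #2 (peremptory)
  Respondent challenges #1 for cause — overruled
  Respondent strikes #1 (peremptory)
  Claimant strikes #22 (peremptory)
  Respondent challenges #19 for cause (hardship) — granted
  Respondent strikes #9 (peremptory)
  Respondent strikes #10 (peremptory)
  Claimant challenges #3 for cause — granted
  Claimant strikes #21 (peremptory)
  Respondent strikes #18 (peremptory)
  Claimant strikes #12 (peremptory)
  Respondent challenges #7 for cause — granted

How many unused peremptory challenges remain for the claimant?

Claimant allotment: 6 base + 1 × 1 alternate = 7.
Claimant peremptories used: #2, #22, #21, #12 — 4 (the for-cause on #3 doesn't count).
Remaining: 7 − 4 = 3.

3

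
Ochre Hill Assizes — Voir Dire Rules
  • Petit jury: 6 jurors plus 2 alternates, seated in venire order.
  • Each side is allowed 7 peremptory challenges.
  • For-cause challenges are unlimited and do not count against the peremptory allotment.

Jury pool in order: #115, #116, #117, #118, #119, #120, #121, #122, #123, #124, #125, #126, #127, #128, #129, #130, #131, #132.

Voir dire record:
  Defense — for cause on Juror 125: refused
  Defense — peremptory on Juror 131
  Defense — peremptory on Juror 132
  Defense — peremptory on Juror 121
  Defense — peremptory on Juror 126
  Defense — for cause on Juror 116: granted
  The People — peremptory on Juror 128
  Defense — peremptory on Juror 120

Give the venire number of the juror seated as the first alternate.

Removed: #116, #120, #121, #126, #128, #131, #132. (#125 stays — for-cause denied.)
Seating in order: seats 1–6 → #115, #117, #118, #119, #122, #123; alternates → #124, #125.
So alternate 1 is #124.

124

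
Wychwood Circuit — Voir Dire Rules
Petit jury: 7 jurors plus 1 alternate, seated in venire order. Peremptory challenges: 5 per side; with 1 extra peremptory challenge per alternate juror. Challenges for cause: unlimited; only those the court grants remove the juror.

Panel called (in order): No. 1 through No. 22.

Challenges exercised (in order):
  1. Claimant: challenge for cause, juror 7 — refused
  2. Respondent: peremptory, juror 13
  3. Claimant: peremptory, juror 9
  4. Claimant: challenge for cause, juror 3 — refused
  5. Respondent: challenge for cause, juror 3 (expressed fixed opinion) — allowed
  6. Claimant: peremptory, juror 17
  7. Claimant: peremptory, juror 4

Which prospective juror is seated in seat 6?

Removed: #3, #4, #9, #13, #17. (#7 stays — for-cause denied.)
Filling seats in venire order through position 6: #1, #2, #5, #6, #7, #8.
So seat 6 is #8.

8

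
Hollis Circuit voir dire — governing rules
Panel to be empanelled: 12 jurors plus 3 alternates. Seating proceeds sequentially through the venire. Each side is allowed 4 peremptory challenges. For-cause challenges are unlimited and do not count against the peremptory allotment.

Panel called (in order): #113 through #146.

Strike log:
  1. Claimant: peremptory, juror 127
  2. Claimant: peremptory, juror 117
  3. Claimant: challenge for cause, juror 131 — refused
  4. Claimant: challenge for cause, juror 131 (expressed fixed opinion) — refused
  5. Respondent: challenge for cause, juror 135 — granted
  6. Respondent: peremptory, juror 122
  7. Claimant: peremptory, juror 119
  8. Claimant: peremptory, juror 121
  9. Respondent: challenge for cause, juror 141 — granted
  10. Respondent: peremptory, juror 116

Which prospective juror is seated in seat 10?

Removed: #116, #117, #119, #121, #122, #127, #135, #141. (#131 stays — for-cause denied.)
Seating in order: seats 1–12 → #113, #114, #115, #118, #120, #123, #124, #125, #126, #128, #129, #130; alternates → #131, #132, #133.
So seat 10 is #128.

128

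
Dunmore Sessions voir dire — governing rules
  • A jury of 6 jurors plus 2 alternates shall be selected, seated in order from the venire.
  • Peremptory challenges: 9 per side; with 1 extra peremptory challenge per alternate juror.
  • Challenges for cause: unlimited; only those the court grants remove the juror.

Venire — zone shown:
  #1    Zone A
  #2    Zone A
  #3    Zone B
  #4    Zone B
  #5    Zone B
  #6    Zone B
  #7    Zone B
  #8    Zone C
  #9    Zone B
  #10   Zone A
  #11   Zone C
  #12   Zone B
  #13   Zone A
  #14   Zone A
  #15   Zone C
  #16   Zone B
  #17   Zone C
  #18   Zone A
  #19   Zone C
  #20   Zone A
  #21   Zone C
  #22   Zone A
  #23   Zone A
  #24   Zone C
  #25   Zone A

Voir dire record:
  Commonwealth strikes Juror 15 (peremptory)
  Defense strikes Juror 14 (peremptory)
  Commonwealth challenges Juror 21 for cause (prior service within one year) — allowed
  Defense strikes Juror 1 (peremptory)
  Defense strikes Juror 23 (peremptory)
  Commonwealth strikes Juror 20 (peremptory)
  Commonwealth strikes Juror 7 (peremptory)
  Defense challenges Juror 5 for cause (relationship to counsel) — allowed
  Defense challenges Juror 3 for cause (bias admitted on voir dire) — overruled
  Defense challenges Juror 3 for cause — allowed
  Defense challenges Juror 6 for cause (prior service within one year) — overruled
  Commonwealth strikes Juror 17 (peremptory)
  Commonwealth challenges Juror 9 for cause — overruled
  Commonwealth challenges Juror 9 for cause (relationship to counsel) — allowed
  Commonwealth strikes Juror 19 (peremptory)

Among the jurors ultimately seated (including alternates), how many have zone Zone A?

3

Removed: #1, #3, #5, #7, #9, #14, #15, #17, #19, #20, #21, #23.
Seated (8 incl. alternates): #2, #4, #6, #8, #10, #11, #12, #13.
Of those, in Zone A: #2, #10, #13 → 3.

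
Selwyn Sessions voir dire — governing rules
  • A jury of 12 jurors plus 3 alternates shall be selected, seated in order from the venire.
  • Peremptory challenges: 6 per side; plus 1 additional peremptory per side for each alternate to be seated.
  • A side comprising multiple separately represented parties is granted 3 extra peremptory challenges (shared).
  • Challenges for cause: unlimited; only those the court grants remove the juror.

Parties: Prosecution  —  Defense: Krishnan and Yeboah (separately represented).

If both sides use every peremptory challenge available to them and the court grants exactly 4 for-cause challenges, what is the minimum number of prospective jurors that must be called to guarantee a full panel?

40

Seats to fill: 12 + 3 alternates = 15.
Peremptories — Prosecution: 6 + 1×3 = 9; Defense: 6 + 1×3 + 3 = 12; total 21.
For-cause removals: 4.
Minimum venire: 15 + 21 + 4 = 40.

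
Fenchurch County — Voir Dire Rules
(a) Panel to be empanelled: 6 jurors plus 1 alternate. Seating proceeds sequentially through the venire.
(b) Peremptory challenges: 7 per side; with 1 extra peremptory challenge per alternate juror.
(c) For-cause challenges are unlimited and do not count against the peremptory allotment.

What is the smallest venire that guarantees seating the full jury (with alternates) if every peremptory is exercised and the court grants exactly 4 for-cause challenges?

27

Seats to fill: 6 + 1 alternates = 7.
Peremptories: 7 + 1×1 = 8 per side × 2 sides = 16.
For-cause removals: 4.
Minimum venire: 7 + 16 + 4 = 27.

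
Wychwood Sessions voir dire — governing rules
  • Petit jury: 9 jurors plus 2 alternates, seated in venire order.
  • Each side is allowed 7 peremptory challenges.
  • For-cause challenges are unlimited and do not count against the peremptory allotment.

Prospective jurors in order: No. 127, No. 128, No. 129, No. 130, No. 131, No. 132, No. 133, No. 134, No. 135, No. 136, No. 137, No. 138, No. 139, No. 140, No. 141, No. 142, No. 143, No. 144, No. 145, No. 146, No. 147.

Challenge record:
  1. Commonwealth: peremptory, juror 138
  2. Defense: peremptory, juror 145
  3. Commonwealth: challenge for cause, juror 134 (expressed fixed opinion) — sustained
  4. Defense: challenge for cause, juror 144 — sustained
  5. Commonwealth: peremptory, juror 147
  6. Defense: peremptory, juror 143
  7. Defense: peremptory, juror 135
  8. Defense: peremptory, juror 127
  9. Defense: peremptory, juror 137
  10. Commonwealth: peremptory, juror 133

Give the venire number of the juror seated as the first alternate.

Removed: #127, #133, #134, #135, #137, #138, #143, #144, #145, #147.
Seating in order: seats 1–9 → #128, #129, #130, #131, #132, #136, #139, #140, #141; alternates → #142, #146.
So alternate 1 is #142.

142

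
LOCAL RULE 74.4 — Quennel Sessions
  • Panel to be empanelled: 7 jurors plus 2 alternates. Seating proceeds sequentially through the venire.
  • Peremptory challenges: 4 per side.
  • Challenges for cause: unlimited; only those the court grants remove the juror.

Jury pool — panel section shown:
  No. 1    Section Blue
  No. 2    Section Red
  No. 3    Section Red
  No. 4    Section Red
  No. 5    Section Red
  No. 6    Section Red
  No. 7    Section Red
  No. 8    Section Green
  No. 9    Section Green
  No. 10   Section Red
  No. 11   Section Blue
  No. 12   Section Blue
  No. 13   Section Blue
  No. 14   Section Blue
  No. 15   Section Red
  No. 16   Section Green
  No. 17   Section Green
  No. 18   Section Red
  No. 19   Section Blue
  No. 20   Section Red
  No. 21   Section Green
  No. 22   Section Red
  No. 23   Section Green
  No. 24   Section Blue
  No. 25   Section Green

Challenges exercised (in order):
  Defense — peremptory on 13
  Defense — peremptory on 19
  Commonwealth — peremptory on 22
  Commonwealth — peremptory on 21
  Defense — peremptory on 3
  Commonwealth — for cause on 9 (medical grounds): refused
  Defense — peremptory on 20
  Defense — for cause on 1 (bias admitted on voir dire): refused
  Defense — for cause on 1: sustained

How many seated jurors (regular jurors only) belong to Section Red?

5

Removed: #1, #3, #13, #19, #20, #21, #22.
Seated jurors 1–7: #2, #4, #5, #6, #7, #8, #9 (alternates #10, #11 not counted).
Of those, in Section Red: #2, #4, #5, #6, #7 → 5.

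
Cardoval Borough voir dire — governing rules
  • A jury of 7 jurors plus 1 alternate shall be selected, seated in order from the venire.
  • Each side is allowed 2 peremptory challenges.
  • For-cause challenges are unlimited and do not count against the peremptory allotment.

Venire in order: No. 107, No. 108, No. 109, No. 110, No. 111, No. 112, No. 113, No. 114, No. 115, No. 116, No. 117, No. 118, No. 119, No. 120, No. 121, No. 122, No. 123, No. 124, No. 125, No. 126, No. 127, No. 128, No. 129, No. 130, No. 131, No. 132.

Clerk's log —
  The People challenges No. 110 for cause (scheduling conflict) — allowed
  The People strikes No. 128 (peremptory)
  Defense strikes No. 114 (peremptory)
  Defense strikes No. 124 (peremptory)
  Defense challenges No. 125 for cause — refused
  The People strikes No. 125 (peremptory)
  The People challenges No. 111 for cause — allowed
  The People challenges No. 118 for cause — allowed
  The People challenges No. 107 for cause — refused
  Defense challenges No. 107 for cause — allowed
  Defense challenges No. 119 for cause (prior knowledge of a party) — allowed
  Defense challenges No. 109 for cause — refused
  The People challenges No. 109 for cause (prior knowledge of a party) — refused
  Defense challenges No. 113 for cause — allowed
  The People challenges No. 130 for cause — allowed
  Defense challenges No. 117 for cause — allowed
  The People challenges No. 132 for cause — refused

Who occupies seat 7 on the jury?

Removed: #107, #110, #111, #113, #114, #117, #118, #119, #124, #125, #128, #130. (#109, #132 stay — for-cause denied.)
Seating in order: seats 1–7 → #108, #109, #112, #115, #116, #120, #121; alternates → #122.
So seat 7 is #121.

121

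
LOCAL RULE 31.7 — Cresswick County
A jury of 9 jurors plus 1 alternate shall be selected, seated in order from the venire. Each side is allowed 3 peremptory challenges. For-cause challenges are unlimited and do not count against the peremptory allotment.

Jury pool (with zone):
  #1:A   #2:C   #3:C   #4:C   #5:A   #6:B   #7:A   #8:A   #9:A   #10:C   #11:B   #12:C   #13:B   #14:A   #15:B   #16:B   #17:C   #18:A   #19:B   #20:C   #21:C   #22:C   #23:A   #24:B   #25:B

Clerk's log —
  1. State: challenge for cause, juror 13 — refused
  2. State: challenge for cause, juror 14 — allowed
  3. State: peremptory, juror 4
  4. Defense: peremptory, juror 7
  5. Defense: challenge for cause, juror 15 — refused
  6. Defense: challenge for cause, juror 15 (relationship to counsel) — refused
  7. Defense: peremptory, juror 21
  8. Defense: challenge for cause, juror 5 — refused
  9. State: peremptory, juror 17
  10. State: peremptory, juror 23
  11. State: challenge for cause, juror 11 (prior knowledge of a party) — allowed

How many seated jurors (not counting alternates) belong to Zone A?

4

Removed: #4, #7, #11, #14, #17, #21, #23.
Seated jurors 1–9: #1, #2, #3, #5, #6, #8, #9, #10, #12 (alternates #13 not counted).
Of those, in Zone A: #1, #5, #8, #9 → 4.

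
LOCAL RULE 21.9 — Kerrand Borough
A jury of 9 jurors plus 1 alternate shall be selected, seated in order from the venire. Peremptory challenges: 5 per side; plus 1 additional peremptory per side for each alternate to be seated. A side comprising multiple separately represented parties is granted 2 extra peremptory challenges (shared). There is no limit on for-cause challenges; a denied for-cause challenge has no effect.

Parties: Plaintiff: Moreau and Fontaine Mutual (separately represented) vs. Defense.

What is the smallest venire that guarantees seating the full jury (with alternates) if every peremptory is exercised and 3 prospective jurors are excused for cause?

27

Seats to fill: 9 + 1 alternates = 10.
Peremptories — Plaintiff: 5 + 1×1 + 2 = 8; Defense: 5 + 1×1 = 6; total 14.
For-cause removals: 3.
Minimum venire: 10 + 14 + 3 = 27.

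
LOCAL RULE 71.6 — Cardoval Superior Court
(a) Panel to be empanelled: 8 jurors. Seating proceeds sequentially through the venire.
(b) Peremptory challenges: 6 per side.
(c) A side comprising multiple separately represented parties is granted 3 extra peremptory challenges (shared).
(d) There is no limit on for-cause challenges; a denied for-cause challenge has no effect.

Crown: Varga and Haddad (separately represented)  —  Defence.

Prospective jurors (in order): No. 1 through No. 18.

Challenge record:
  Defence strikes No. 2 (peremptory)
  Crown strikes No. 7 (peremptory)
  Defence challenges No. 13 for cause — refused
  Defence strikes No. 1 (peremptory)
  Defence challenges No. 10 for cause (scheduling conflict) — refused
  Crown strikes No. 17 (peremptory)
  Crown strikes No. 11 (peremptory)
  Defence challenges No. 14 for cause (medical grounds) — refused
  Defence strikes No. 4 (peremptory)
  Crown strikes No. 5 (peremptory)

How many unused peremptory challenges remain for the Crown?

5

Crown allotment: 6 base + 3 multi-party = 9.
Crown peremptories used: #7, #17, #11, #5 — 4.
Remaining: 9 − 4 = 5.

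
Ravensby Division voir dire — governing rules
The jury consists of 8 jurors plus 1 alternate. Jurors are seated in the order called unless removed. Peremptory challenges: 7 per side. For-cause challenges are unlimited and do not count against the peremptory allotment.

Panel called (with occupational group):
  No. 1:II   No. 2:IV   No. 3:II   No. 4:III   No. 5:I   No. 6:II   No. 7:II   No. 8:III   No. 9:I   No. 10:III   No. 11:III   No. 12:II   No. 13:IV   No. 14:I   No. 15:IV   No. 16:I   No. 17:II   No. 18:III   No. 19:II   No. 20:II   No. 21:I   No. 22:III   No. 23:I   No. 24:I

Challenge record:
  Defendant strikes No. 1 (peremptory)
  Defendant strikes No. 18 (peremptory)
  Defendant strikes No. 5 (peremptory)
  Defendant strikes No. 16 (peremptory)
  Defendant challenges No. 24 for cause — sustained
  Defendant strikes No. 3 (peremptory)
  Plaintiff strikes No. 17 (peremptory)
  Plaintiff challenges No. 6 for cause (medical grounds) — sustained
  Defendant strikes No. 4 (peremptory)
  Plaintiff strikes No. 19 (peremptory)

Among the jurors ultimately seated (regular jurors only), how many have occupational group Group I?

1

Removed: #1, #3, #4, #5, #6, #16, #17, #18, #19, #24.
Seated jurors 1–8: #2, #7, #8, #9, #10, #11, #12, #13 (alternates #14 not counted).
Of those, in Group I: #9 → 1.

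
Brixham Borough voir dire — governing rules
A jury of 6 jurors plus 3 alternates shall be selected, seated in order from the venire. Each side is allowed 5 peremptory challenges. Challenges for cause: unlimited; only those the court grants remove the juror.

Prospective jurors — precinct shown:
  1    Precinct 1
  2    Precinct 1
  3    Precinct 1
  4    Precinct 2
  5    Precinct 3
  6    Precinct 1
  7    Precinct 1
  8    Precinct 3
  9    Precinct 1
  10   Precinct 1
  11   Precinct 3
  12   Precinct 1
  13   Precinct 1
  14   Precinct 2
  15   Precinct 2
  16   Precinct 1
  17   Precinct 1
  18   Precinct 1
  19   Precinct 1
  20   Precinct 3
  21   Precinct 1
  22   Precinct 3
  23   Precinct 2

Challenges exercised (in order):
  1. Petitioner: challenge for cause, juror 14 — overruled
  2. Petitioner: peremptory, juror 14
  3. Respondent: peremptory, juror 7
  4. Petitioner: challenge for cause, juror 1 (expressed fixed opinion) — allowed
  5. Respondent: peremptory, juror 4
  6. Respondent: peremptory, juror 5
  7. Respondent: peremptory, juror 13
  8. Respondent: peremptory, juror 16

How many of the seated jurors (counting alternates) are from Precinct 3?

2

Removed: #1, #4, #5, #7, #13, #14, #16.
Seated (9 incl. alternates): #2, #3, #6, #8, #9, #10, #11, #12, #15.
Of those, in Precinct 3: #8, #11 → 2.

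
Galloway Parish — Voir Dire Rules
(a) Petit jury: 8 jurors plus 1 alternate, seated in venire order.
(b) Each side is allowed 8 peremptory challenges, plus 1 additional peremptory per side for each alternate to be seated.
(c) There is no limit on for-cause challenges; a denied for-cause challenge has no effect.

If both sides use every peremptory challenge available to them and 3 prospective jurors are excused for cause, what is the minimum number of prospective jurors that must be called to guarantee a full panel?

Seats to fill: 8 + 1 alternates = 9.
Peremptories: 8 + 1×1 = 9 per side × 2 sides = 18.
For-cause removals: 3.
Minimum venire: 9 + 18 + 3 = 30.

30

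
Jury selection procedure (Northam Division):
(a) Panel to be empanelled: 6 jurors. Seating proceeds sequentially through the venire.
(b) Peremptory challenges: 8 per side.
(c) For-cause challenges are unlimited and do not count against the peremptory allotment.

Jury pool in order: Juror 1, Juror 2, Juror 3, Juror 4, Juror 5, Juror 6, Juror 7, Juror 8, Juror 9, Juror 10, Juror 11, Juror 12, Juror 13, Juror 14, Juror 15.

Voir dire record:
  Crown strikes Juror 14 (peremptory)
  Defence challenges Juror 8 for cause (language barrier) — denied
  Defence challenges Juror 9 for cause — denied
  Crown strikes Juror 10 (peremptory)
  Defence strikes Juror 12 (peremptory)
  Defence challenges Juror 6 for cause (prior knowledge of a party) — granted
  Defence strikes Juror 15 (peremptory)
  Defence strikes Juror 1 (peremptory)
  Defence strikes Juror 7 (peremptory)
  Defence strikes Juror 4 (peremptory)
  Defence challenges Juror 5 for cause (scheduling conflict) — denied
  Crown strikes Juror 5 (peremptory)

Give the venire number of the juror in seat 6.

13

Removed: #1, #4, #5, #6, #7, #10, #12, #14, #15. (#8, #9 stay — for-cause denied.)
Seating in order: seats 1–6 → #2, #3, #8, #9, #11, #13.
So seat 6 is #13.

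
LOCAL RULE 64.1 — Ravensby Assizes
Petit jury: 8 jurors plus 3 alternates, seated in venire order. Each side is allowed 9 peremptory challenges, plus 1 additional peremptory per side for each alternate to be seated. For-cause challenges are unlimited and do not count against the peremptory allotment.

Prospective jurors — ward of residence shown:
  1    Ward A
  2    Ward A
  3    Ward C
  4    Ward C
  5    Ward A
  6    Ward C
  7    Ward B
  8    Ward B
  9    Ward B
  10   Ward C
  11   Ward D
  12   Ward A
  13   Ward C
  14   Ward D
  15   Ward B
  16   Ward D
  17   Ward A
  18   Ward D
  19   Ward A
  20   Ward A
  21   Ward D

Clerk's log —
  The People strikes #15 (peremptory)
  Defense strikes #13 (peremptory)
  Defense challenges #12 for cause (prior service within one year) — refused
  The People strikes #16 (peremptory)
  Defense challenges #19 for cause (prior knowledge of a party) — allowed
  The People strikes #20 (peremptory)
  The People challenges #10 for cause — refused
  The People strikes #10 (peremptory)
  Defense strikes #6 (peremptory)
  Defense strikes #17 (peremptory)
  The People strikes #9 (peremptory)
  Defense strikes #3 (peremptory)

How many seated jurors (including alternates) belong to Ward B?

2

Removed: #3, #6, #9, #10, #13, #15, #16, #17, #19, #20.
Seated (11 incl. alternates): #1, #2, #4, #5, #7, #8, #11, #12, #14, #18, #21.
Of those, in Ward B: #7, #8 → 2.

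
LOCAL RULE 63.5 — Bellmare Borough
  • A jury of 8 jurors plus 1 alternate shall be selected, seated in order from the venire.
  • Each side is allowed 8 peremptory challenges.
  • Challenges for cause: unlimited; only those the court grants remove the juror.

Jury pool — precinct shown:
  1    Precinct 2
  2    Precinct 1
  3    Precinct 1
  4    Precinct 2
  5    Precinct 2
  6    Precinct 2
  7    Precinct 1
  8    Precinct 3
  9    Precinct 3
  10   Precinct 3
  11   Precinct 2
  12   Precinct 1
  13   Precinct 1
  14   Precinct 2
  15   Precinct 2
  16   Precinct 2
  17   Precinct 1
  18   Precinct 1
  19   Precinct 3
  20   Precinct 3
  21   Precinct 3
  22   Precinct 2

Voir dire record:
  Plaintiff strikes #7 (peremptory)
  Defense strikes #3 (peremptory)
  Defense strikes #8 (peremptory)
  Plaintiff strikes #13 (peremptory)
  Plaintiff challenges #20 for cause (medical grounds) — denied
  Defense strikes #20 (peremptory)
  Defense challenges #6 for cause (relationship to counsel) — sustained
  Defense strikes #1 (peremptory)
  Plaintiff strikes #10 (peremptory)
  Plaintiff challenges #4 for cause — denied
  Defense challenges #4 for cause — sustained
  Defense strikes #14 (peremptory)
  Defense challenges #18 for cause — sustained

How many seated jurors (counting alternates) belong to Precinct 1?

3

Removed: #1, #3, #4, #6, #7, #8, #10, #13, #14, #18, #20.
Seated (9 incl. alternates): #2, #5, #9, #11, #12, #15, #16, #17, #19.
Of those, in Precinct 1: #2, #12, #17 → 3.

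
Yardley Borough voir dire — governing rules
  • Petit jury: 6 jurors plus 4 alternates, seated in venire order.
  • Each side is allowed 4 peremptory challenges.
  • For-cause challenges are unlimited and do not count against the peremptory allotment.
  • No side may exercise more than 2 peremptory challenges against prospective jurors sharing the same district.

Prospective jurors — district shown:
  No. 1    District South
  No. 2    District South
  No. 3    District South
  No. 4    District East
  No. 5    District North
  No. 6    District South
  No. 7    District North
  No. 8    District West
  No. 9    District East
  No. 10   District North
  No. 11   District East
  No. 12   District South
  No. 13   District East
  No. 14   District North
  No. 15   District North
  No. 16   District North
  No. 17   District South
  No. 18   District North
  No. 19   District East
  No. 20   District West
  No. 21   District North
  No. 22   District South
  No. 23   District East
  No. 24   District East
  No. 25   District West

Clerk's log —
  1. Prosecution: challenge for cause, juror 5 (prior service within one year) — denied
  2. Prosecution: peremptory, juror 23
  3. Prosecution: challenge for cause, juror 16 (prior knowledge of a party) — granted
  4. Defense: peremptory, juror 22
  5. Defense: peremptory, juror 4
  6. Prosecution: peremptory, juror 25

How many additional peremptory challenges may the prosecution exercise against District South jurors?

Prosecution peremptories so far: #23, #25 — 2 of 4 used, 2 left overall.
Against District South: none yet — per-district cap 2 leaves 2.
Binding limit: min(2, 2) = 2.

2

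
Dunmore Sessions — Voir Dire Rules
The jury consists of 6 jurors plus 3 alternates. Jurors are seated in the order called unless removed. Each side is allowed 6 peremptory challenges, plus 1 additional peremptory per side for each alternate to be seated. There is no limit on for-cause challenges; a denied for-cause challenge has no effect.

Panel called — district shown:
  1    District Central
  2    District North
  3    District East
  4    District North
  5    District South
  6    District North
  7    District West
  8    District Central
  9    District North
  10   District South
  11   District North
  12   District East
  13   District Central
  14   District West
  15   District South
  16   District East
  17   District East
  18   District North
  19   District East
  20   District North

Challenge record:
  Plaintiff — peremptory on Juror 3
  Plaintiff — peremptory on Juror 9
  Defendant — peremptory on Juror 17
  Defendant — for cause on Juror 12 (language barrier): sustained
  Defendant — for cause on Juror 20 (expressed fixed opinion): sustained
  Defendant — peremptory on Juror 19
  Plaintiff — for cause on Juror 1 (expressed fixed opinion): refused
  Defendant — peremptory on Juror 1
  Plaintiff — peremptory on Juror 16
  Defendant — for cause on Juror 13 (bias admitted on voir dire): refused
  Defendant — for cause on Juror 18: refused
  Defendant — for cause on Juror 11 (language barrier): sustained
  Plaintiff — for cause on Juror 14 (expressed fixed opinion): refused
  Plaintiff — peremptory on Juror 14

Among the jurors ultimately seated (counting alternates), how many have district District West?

1

Removed: #1, #3, #9, #11, #12, #14, #16, #17, #19, #20.
Seated (9 incl. alternates): #2, #4, #5, #6, #7, #8, #10, #13, #15.
Of those, in District West: #7 → 1.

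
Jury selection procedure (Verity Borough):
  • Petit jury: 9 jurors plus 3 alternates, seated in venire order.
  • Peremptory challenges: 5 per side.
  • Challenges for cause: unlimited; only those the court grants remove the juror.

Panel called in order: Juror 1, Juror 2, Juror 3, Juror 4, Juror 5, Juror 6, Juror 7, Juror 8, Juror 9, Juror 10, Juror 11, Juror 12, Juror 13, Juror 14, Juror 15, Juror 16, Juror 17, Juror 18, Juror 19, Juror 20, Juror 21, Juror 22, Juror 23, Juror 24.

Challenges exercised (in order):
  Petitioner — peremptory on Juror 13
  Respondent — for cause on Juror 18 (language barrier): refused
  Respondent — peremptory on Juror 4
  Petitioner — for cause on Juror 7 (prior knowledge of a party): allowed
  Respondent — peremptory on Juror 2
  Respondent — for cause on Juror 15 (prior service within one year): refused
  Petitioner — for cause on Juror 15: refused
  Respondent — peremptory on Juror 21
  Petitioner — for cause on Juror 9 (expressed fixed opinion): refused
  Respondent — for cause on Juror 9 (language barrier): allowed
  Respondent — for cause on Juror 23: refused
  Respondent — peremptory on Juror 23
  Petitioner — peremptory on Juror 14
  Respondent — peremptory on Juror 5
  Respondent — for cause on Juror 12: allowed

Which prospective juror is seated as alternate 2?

19

Removed: #2, #4, #5, #7, #9, #12, #13, #14, #21, #23. (#15, #18 stay — for-cause denied.)
Seating in order: seats 1–9 → #1, #3, #6, #8, #10, #11, #15, #16, #17; alternates → #18, #19, #20.
So alternate 2 is #19.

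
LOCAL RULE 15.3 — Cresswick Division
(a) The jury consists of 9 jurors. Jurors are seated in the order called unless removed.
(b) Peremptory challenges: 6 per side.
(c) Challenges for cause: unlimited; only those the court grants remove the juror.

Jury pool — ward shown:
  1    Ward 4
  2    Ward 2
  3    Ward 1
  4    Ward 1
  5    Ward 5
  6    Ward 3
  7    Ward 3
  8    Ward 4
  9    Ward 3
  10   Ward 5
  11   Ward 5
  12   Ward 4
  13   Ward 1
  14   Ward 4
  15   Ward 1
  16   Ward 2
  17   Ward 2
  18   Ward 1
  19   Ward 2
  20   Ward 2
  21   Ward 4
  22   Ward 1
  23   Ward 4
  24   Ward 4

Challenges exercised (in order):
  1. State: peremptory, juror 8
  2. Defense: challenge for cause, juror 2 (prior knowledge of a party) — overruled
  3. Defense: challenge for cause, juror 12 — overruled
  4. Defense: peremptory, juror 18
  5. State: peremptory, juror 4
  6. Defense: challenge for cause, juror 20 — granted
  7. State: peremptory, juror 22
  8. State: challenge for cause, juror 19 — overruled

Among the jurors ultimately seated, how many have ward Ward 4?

Removed: #4, #8, #18, #20, #22.
Seated jurors 1–9: #1, #2, #3, #5, #6, #7, #9, #10, #11.
Of those, in Ward 4: #1 → 1.

1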